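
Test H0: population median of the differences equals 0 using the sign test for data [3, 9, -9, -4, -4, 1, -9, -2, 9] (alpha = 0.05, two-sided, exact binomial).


Step 1: Discard zero differences. Original n = 9; n_eff = number of nonzero differences = 9.
Nonzero differences (with sign): +3, +9, -9, -4, -4, +1, -9, -2, +9
Step 2: Count signs: positive = 4, negative = 5.
Step 3: Under H0: P(positive) = 0.5, so the number of positives S ~ Bin(9, 0.5).
Step 4: Two-sided exact p-value = sum of Bin(9,0.5) probabilities at or below the observed probability = 1.000000.
Step 5: alpha = 0.05. fail to reject H0.

n_eff = 9, pos = 4, neg = 5, p = 1.000000, fail to reject H0.


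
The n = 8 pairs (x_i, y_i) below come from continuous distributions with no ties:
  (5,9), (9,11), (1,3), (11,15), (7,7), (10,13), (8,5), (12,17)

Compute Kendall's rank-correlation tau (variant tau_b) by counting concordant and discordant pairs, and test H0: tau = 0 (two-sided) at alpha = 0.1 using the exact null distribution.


Step 1: Enumerate the 28 unordered pairs (i,j) with i<j and classify each by sign(x_j-x_i) * sign(y_j-y_i).
  (1,2):dx=+4,dy=+2->C; (1,3):dx=-4,dy=-6->C; (1,4):dx=+6,dy=+6->C; (1,5):dx=+2,dy=-2->D
  (1,6):dx=+5,dy=+4->C; (1,7):dx=+3,dy=-4->D; (1,8):dx=+7,dy=+8->C; (2,3):dx=-8,dy=-8->C
  (2,4):dx=+2,dy=+4->C; (2,5):dx=-2,dy=-4->C; (2,6):dx=+1,dy=+2->C; (2,7):dx=-1,dy=-6->C
  (2,8):dx=+3,dy=+6->C; (3,4):dx=+10,dy=+12->C; (3,5):dx=+6,dy=+4->C; (3,6):dx=+9,dy=+10->C
  (3,7):dx=+7,dy=+2->C; (3,8):dx=+11,dy=+14->C; (4,5):dx=-4,dy=-8->C; (4,6):dx=-1,dy=-2->C
  (4,7):dx=-3,dy=-10->C; (4,8):dx=+1,dy=+2->C; (5,6):dx=+3,dy=+6->C; (5,7):dx=+1,dy=-2->D
  (5,8):dx=+5,dy=+10->C; (6,7):dx=-2,dy=-8->C; (6,8):dx=+2,dy=+4->C; (7,8):dx=+4,dy=+12->C
Step 2: C = 25, D = 3, total pairs = 28.
Step 3: tau = (C - D)/(n(n-1)/2) = (25 - 3)/28 = 0.785714.
Step 4: Exact two-sided p-value (enumerate n! = 40320 permutations of y under H0): p = 0.005506.
Step 5: alpha = 0.1. reject H0.

tau_b = 0.7857 (C=25, D=3), p = 0.005506, reject H0.


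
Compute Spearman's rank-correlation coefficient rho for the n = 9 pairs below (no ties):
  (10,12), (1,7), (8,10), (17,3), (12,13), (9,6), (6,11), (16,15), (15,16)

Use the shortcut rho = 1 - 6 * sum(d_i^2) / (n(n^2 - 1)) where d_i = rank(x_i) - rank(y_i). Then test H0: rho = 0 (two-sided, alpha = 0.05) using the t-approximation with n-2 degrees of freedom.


Step 1: Rank x and y separately (midranks; no ties here).
rank(x): 10->5, 1->1, 8->3, 17->9, 12->6, 9->4, 6->2, 16->8, 15->7
rank(y): 12->6, 7->3, 10->4, 3->1, 13->7, 6->2, 11->5, 15->8, 16->9
Step 2: d_i = R_x(i) - R_y(i); compute d_i^2.
  (5-6)^2=1, (1-3)^2=4, (3-4)^2=1, (9-1)^2=64, (6-7)^2=1, (4-2)^2=4, (2-5)^2=9, (8-8)^2=0, (7-9)^2=4
sum(d^2) = 88.
Step 3: rho = 1 - 6*88 / (9*(9^2 - 1)) = 1 - 528/720 = 0.266667.
Step 4: Under H0, t = rho * sqrt((n-2)/(1-rho^2)) = 0.7320 ~ t(7).
Step 5: Two-sided p-value from the t-distribution with 7 df = 0.487922.
Step 6: alpha = 0.05. fail to reject H0.

rho = 0.2667, p = 0.487922, fail to reject H0 at alpha = 0.05.


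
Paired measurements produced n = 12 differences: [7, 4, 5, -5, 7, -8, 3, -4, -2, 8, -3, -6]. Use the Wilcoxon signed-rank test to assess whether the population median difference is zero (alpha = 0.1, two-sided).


Step 1: Drop any zero differences (none here) and take |d_i|.
|d| = [7, 4, 5, 5, 7, 8, 3, 4, 2, 8, 3, 6]
Step 2: Midrank |d_i| (ties get averaged ranks).
ranks: |7|->9.5, |4|->4.5, |5|->6.5, |5|->6.5, |7|->9.5, |8|->11.5, |3|->2.5, |4|->4.5, |2|->1, |8|->11.5, |3|->2.5, |6|->8
Step 3: Attach original signs; sum ranks with positive sign and with negative sign.
W+ = 9.5 + 4.5 + 6.5 + 9.5 + 2.5 + 11.5 = 44
W- = 6.5 + 11.5 + 4.5 + 1 + 2.5 + 8 = 34
(Check: W+ + W- = 78 should equal n(n+1)/2 = 78.)
Step 4: Test statistic W = min(W+, W-) = 34.
Step 5: Ties in |d|, so use the tie-corrected normal approximation.
        E[W] = n(n+1)/4 = 12*13/4 = 39.
        Tie groups: |d|=3 (t=2), |d|=4 (t=2), |d|=5 (t=2), |d|=7 (t=2), |d|=8 (t=2); sum(t^3 - t) = 30.
        Var[W] = n(n+1)(2n+1)/24 - sum(t^3-t)/48 = 3900/24 - 30/48 = 161.875.
        z = (W - E[W]) / sqrt(Var[W]) = (34 - 39) / 12.7230 = -0.3930.
        Two-sided p = 2*Phi(z) = 0.694328.
Step 6: alpha = 0.1. fail to reject H0.

W+ = 44, W- = 34, W = min = 34, p = 0.694328, fail to reject H0.


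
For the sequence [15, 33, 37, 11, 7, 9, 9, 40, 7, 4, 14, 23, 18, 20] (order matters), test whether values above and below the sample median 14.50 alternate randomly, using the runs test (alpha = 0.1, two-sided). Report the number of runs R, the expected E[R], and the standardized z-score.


Step 1: Compute median = 14.50; label A = above, B = below.
Labels in order: AAABBBBABBBAAA  (n_A = 7, n_B = 7)
Step 2: Count runs R = 5.
Step 3: Under H0 (random ordering), E[R] = 2*n_A*n_B/(n_A+n_B) + 1 = 2*7*7/14 + 1 = 8.0000.
        Var[R] = 2*n_A*n_B*(2*n_A*n_B - n_A - n_B) / ((n_A+n_B)^2 * (n_A+n_B-1)) = 8232/2548 = 3.2308.
        SD[R] = 1.7974.
Step 4: Continuity-corrected z = (R + 0.5 - E[R]) / SD[R] = (5 + 0.5 - 8.0000) / 1.7974 = -1.3909.
Step 5: Two-sided p-value via normal approximation = 2*(1 - Phi(|z|)) = 0.164264.
Step 6: alpha = 0.1. fail to reject H0.

R = 5, z = -1.3909, p = 0.164264, fail to reject H0.


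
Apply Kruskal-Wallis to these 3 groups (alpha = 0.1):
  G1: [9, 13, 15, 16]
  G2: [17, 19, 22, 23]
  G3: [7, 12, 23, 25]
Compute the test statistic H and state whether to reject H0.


Step 1: Combine all N = 12 observations and assign midranks.
sorted (value, group, rank): (7,G3,1), (9,G1,2), (12,G3,3), (13,G1,4), (15,G1,5), (16,G1,6), (17,G2,7), (19,G2,8), (22,G2,9), (23,G2,10.5), (23,G3,10.5), (25,G3,12)
Step 2: Sum ranks within each group.
R_1 = 17 (n_1 = 4)
R_2 = 34.5 (n_2 = 4)
R_3 = 26.5 (n_3 = 4)
Step 3: H = 12/(N(N+1)) * sum(R_i^2/n_i) - 3(N+1)
     = 12/(12*13) * (17^2/4 + 34.5^2/4 + 26.5^2/4) - 3*13
     = 0.076923 * 545.375 - 39
     = 2.951923.
Step 4: Ties present; correction factor C = 1 - 6/(12^3 - 12) = 0.996503. Corrected H = 2.951923 / 0.996503 = 2.962281.
Step 5: Under H0, H ~ chi^2(2); p-value = 0.227378.
Step 6: alpha = 0.1. fail to reject H0.

H = 2.9623, df = 2, p = 0.227378, fail to reject H0.


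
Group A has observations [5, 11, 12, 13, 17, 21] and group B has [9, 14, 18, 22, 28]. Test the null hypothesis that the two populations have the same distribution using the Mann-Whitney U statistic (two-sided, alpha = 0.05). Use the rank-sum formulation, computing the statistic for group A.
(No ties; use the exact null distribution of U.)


Step 1: Combine and sort all 11 observations; assign midranks.
sorted (value, group): (5,X), (9,Y), (11,X), (12,X), (13,X), (14,Y), (17,X), (18,Y), (21,X), (22,Y), (28,Y)
ranks: 5->1, 9->2, 11->3, 12->4, 13->5, 14->6, 17->7, 18->8, 21->9, 22->10, 28->11
Step 2: Rank sum for X: R1 = 1 + 3 + 4 + 5 + 7 + 9 = 29.
Step 3: U_X = R1 - n1(n1+1)/2 = 29 - 6*7/2 = 29 - 21 = 8.
       U_Y = n1*n2 - U_X = 30 - 8 = 22.
Step 4: No ties, so the exact null distribution of U (based on enumerating the C(11,6) = 462 equally likely rank assignments) gives the two-sided p-value.
Step 5: p-value = 0.246753; compare to alpha = 0.05. fail to reject H0.

U_X = 8, p = 0.246753, fail to reject H0 at alpha = 0.05.


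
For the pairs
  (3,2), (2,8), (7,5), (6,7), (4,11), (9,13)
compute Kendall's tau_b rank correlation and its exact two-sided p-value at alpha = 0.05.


Step 1: Enumerate the 15 unordered pairs (i,j) with i<j and classify each by sign(x_j-x_i) * sign(y_j-y_i).
  (1,2):dx=-1,dy=+6->D; (1,3):dx=+4,dy=+3->C; (1,4):dx=+3,dy=+5->C; (1,5):dx=+1,dy=+9->C
  (1,6):dx=+6,dy=+11->C; (2,3):dx=+5,dy=-3->D; (2,4):dx=+4,dy=-1->D; (2,5):dx=+2,dy=+3->C
  (2,6):dx=+7,dy=+5->C; (3,4):dx=-1,dy=+2->D; (3,5):dx=-3,dy=+6->D; (3,6):dx=+2,dy=+8->C
  (4,5):dx=-2,dy=+4->D; (4,6):dx=+3,dy=+6->C; (5,6):dx=+5,dy=+2->C
Step 2: C = 9, D = 6, total pairs = 15.
Step 3: tau = (C - D)/(n(n-1)/2) = (9 - 6)/15 = 0.200000.
Step 4: Exact two-sided p-value (enumerate n! = 720 permutations of y under H0): p = 0.719444.
Step 5: alpha = 0.05. fail to reject H0.

tau_b = 0.2000 (C=9, D=6), p = 0.719444, fail to reject H0.


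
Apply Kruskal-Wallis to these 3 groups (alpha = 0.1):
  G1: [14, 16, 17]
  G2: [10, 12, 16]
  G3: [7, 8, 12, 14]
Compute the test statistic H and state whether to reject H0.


Step 1: Combine all N = 10 observations and assign midranks.
sorted (value, group, rank): (7,G3,1), (8,G3,2), (10,G2,3), (12,G2,4.5), (12,G3,4.5), (14,G1,6.5), (14,G3,6.5), (16,G1,8.5), (16,G2,8.5), (17,G1,10)
Step 2: Sum ranks within each group.
R_1 = 25 (n_1 = 3)
R_2 = 16 (n_2 = 3)
R_3 = 14 (n_3 = 4)
Step 3: H = 12/(N(N+1)) * sum(R_i^2/n_i) - 3(N+1)
     = 12/(10*11) * (25^2/3 + 16^2/3 + 14^2/4) - 3*11
     = 0.109091 * 342.667 - 33
     = 4.381818.
Step 4: Ties present; correction factor C = 1 - 18/(10^3 - 10) = 0.981818. Corrected H = 4.381818 / 0.981818 = 4.462963.
Step 5: Under H0, H ~ chi^2(2); p-value = 0.107369.
Step 6: alpha = 0.1. fail to reject H0.

H = 4.4630, df = 2, p = 0.107369, fail to reject H0.


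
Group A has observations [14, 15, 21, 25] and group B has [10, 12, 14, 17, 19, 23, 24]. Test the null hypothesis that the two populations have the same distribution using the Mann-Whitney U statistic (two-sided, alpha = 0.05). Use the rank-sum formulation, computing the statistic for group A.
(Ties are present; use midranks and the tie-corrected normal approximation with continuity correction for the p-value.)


Step 1: Combine and sort all 11 observations; assign midranks.
sorted (value, group): (10,Y), (12,Y), (14,X), (14,Y), (15,X), (17,Y), (19,Y), (21,X), (23,Y), (24,Y), (25,X)
ranks: 10->1, 12->2, 14->3.5, 14->3.5, 15->5, 17->6, 19->7, 21->8, 23->9, 24->10, 25->11
Step 2: Rank sum for X: R1 = 3.5 + 5 + 8 + 11 = 27.5.
Step 3: U_X = R1 - n1(n1+1)/2 = 27.5 - 4*5/2 = 27.5 - 10 = 17.5.
       U_Y = n1*n2 - U_X = 28 - 17.5 = 10.5.
Step 4: Ties are present, so use the tie-corrected normal approximation (with continuity correction) for the p-value.
Step 5: p-value = 0.569872; compare to alpha = 0.05. fail to reject H0.

U_X = 17.5, p = 0.569872, fail to reject H0 at alpha = 0.05.


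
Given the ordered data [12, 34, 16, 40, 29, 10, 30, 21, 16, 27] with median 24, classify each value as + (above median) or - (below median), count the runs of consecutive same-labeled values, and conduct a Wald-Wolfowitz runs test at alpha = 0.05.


Step 1: Compute median = 24; label A = above, B = below.
Labels in order: BABAABABBA  (n_A = 5, n_B = 5)
Step 2: Count runs R = 8.
Step 3: Under H0 (random ordering), E[R] = 2*n_A*n_B/(n_A+n_B) + 1 = 2*5*5/10 + 1 = 6.0000.
        Var[R] = 2*n_A*n_B*(2*n_A*n_B - n_A - n_B) / ((n_A+n_B)^2 * (n_A+n_B-1)) = 2000/900 = 2.2222.
        SD[R] = 1.4907.
Step 4: Continuity-corrected z = (R - 0.5 - E[R]) / SD[R] = (8 - 0.5 - 6.0000) / 1.4907 = 1.0062.
Step 5: Two-sided p-value via normal approximation = 2*(1 - Phi(|z|)) = 0.314305.
Step 6: alpha = 0.05. fail to reject H0.

R = 8, z = 1.0062, p = 0.314305, fail to reject H0.


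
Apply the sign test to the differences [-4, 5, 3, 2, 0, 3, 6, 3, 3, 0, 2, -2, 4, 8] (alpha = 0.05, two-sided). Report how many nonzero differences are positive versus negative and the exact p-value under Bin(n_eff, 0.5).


Step 1: Discard zero differences. Original n = 14; n_eff = number of nonzero differences = 12.
Nonzero differences (with sign): -4, +5, +3, +2, +3, +6, +3, +3, +2, -2, +4, +8
Step 2: Count signs: positive = 10, negative = 2.
Step 3: Under H0: P(positive) = 0.5, so the number of positives S ~ Bin(12, 0.5).
Step 4: Two-sided exact p-value = sum of Bin(12,0.5) probabilities at or below the observed probability = 0.038574.
Step 5: alpha = 0.05. reject H0.

n_eff = 12, pos = 10, neg = 2, p = 0.038574, reject H0.


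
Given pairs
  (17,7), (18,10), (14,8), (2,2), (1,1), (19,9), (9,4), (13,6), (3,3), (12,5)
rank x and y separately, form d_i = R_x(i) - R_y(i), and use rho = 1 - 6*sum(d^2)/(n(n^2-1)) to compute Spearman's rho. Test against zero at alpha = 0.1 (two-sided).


Step 1: Rank x and y separately (midranks; no ties here).
rank(x): 17->8, 18->9, 14->7, 2->2, 1->1, 19->10, 9->4, 13->6, 3->3, 12->5
rank(y): 7->7, 10->10, 8->8, 2->2, 1->1, 9->9, 4->4, 6->6, 3->3, 5->5
Step 2: d_i = R_x(i) - R_y(i); compute d_i^2.
  (8-7)^2=1, (9-10)^2=1, (7-8)^2=1, (2-2)^2=0, (1-1)^2=0, (10-9)^2=1, (4-4)^2=0, (6-6)^2=0, (3-3)^2=0, (5-5)^2=0
sum(d^2) = 4.
Step 3: rho = 1 - 6*4 / (10*(10^2 - 1)) = 1 - 24/990 = 0.975758.
Step 4: Under H0, t = rho * sqrt((n-2)/(1-rho^2)) = 12.6105 ~ t(8).
Step 5: Two-sided p-value from the t-distribution with 8 df = 0.000001.
Step 6: alpha = 0.1. reject H0.

rho = 0.9758, p = 0.000001, reject H0 at alpha = 0.1.


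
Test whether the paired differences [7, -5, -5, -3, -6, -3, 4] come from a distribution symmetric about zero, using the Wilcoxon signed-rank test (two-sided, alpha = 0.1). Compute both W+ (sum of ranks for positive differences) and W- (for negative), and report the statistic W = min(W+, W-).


Step 1: Drop any zero differences (none here) and take |d_i|.
|d| = [7, 5, 5, 3, 6, 3, 4]
Step 2: Midrank |d_i| (ties get averaged ranks).
ranks: |7|->7, |5|->4.5, |5|->4.5, |3|->1.5, |6|->6, |3|->1.5, |4|->3
Step 3: Attach original signs; sum ranks with positive sign and with negative sign.
W+ = 7 + 3 = 10
W- = 4.5 + 4.5 + 1.5 + 6 + 1.5 = 18
(Check: W+ + W- = 28 should equal n(n+1)/2 = 28.)
Step 4: Test statistic W = min(W+, W-) = 10.
Step 5: Ties in |d|, so use the tie-corrected normal approximation.
        E[W] = n(n+1)/4 = 7*8/4 = 14.
        Tie groups: |d|=3 (t=2), |d|=5 (t=2); sum(t^3 - t) = 12.
        Var[W] = n(n+1)(2n+1)/24 - sum(t^3-t)/48 = 840/24 - 12/48 = 34.75.
        z = (W - E[W]) / sqrt(Var[W]) = (10 - 14) / 5.8949 = -0.6786.
        Two-sided p = 2*Phi(z) = 0.497422.
Step 6: alpha = 0.1. fail to reject H0.

W+ = 10, W- = 18, W = min = 10, p = 0.497422, fail to reject H0.


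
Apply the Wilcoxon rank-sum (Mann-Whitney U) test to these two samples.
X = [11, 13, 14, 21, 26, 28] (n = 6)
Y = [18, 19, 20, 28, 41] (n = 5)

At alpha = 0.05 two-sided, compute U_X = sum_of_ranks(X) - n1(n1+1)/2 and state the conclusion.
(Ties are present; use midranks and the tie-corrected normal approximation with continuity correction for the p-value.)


Step 1: Combine and sort all 11 observations; assign midranks.
sorted (value, group): (11,X), (13,X), (14,X), (18,Y), (19,Y), (20,Y), (21,X), (26,X), (28,X), (28,Y), (41,Y)
ranks: 11->1, 13->2, 14->3, 18->4, 19->5, 20->6, 21->7, 26->8, 28->9.5, 28->9.5, 41->11
Step 2: Rank sum for X: R1 = 1 + 2 + 3 + 7 + 8 + 9.5 = 30.5.
Step 3: U_X = R1 - n1(n1+1)/2 = 30.5 - 6*7/2 = 30.5 - 21 = 9.5.
       U_Y = n1*n2 - U_X = 30 - 9.5 = 20.5.
Step 4: Ties are present, so use the tie-corrected normal approximation (with continuity correction) for the p-value.
Step 5: p-value = 0.360216; compare to alpha = 0.05. fail to reject H0.

U_X = 9.5, p = 0.360216, fail to reject H0 at alpha = 0.05.


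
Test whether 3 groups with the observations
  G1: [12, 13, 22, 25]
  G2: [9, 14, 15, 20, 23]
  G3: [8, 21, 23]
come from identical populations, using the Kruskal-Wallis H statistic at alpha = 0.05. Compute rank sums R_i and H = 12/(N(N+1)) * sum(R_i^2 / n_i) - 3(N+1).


Step 1: Combine all N = 12 observations and assign midranks.
sorted (value, group, rank): (8,G3,1), (9,G2,2), (12,G1,3), (13,G1,4), (14,G2,5), (15,G2,6), (20,G2,7), (21,G3,8), (22,G1,9), (23,G2,10.5), (23,G3,10.5), (25,G1,12)
Step 2: Sum ranks within each group.
R_1 = 28 (n_1 = 4)
R_2 = 30.5 (n_2 = 5)
R_3 = 19.5 (n_3 = 3)
Step 3: H = 12/(N(N+1)) * sum(R_i^2/n_i) - 3(N+1)
     = 12/(12*13) * (28^2/4 + 30.5^2/5 + 19.5^2/3) - 3*13
     = 0.076923 * 508.8 - 39
     = 0.138462.
Step 4: Ties present; correction factor C = 1 - 6/(12^3 - 12) = 0.996503. Corrected H = 0.138462 / 0.996503 = 0.138947.
Step 5: Under H0, H ~ chi^2(2); p-value = 0.932885.
Step 6: alpha = 0.05. fail to reject H0.

H = 0.1389, df = 2, p = 0.932885, fail to reject H0.


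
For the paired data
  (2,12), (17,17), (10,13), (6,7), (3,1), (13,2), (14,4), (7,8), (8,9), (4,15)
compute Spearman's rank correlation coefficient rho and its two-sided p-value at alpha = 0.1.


Step 1: Rank x and y separately (midranks; no ties here).
rank(x): 2->1, 17->10, 10->7, 6->4, 3->2, 13->8, 14->9, 7->5, 8->6, 4->3
rank(y): 12->7, 17->10, 13->8, 7->4, 1->1, 2->2, 4->3, 8->5, 9->6, 15->9
Step 2: d_i = R_x(i) - R_y(i); compute d_i^2.
  (1-7)^2=36, (10-10)^2=0, (7-8)^2=1, (4-4)^2=0, (2-1)^2=1, (8-2)^2=36, (9-3)^2=36, (5-5)^2=0, (6-6)^2=0, (3-9)^2=36
sum(d^2) = 146.
Step 3: rho = 1 - 6*146 / (10*(10^2 - 1)) = 1 - 876/990 = 0.115152.
Step 4: Under H0, t = rho * sqrt((n-2)/(1-rho^2)) = 0.3279 ~ t(8).
Step 5: Two-sided p-value from the t-distribution with 8 df = 0.751420.
Step 6: alpha = 0.1. fail to reject H0.

rho = 0.1152, p = 0.751420, fail to reject H0 at alpha = 0.1.


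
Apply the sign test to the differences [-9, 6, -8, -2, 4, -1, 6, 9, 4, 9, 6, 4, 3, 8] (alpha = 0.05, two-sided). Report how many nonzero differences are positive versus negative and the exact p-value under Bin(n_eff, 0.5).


Step 1: Discard zero differences. Original n = 14; n_eff = number of nonzero differences = 14.
Nonzero differences (with sign): -9, +6, -8, -2, +4, -1, +6, +9, +4, +9, +6, +4, +3, +8
Step 2: Count signs: positive = 10, negative = 4.
Step 3: Under H0: P(positive) = 0.5, so the number of positives S ~ Bin(14, 0.5).
Step 4: Two-sided exact p-value = sum of Bin(14,0.5) probabilities at or below the observed probability = 0.179565.
Step 5: alpha = 0.05. fail to reject H0.

n_eff = 14, pos = 10, neg = 4, p = 0.179565, fail to reject H0.


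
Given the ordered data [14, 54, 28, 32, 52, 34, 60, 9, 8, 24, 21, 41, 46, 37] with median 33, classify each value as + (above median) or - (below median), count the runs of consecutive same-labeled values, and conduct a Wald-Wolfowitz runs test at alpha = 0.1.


Step 1: Compute median = 33; label A = above, B = below.
Labels in order: BABBAAABBBBAAA  (n_A = 7, n_B = 7)
Step 2: Count runs R = 6.
Step 3: Under H0 (random ordering), E[R] = 2*n_A*n_B/(n_A+n_B) + 1 = 2*7*7/14 + 1 = 8.0000.
        Var[R] = 2*n_A*n_B*(2*n_A*n_B - n_A - n_B) / ((n_A+n_B)^2 * (n_A+n_B-1)) = 8232/2548 = 3.2308.
        SD[R] = 1.7974.
Step 4: Continuity-corrected z = (R + 0.5 - E[R]) / SD[R] = (6 + 0.5 - 8.0000) / 1.7974 = -0.8345.
Step 5: Two-sided p-value via normal approximation = 2*(1 - Phi(|z|)) = 0.403986.
Step 6: alpha = 0.1. fail to reject H0.

R = 6, z = -0.8345, p = 0.403986, fail to reject H0.


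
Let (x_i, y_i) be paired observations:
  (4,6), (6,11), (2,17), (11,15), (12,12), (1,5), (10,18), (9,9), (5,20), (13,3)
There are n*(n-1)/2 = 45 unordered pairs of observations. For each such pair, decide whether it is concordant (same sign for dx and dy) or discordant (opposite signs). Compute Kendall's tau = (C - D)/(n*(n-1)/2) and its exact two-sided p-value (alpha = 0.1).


Step 1: Enumerate the 45 unordered pairs (i,j) with i<j and classify each by sign(x_j-x_i) * sign(y_j-y_i).
  (1,2):dx=+2,dy=+5->C; (1,3):dx=-2,dy=+11->D; (1,4):dx=+7,dy=+9->C; (1,5):dx=+8,dy=+6->C
  (1,6):dx=-3,dy=-1->C; (1,7):dx=+6,dy=+12->C; (1,8):dx=+5,dy=+3->C; (1,9):dx=+1,dy=+14->C
  (1,10):dx=+9,dy=-3->D; (2,3):dx=-4,dy=+6->D; (2,4):dx=+5,dy=+4->C; (2,5):dx=+6,dy=+1->C
  (2,6):dx=-5,dy=-6->C; (2,7):dx=+4,dy=+7->C; (2,8):dx=+3,dy=-2->D; (2,9):dx=-1,dy=+9->D
  (2,10):dx=+7,dy=-8->D; (3,4):dx=+9,dy=-2->D; (3,5):dx=+10,dy=-5->D; (3,6):dx=-1,dy=-12->C
  (3,7):dx=+8,dy=+1->C; (3,8):dx=+7,dy=-8->D; (3,9):dx=+3,dy=+3->C; (3,10):dx=+11,dy=-14->D
  (4,5):dx=+1,dy=-3->D; (4,6):dx=-10,dy=-10->C; (4,7):dx=-1,dy=+3->D; (4,8):dx=-2,dy=-6->C
  (4,9):dx=-6,dy=+5->D; (4,10):dx=+2,dy=-12->D; (5,6):dx=-11,dy=-7->C; (5,7):dx=-2,dy=+6->D
  (5,8):dx=-3,dy=-3->C; (5,9):dx=-7,dy=+8->D; (5,10):dx=+1,dy=-9->D; (6,7):dx=+9,dy=+13->C
  (6,8):dx=+8,dy=+4->C; (6,9):dx=+4,dy=+15->C; (6,10):dx=+12,dy=-2->D; (7,8):dx=-1,dy=-9->C
  (7,9):dx=-5,dy=+2->D; (7,10):dx=+3,dy=-15->D; (8,9):dx=-4,dy=+11->D; (8,10):dx=+4,dy=-6->D
  (9,10):dx=+8,dy=-17->D
Step 2: C = 22, D = 23, total pairs = 45.
Step 3: tau = (C - D)/(n(n-1)/2) = (22 - 23)/45 = -0.022222.
Step 4: Exact two-sided p-value (enumerate n! = 3628800 permutations of y under H0): p = 1.000000.
Step 5: alpha = 0.1. fail to reject H0.

tau_b = -0.0222 (C=22, D=23), p = 1.000000, fail to reject H0.


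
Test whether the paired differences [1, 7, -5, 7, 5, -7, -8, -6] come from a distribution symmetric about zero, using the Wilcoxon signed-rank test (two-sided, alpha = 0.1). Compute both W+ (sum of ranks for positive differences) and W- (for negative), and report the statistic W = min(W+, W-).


Step 1: Drop any zero differences (none here) and take |d_i|.
|d| = [1, 7, 5, 7, 5, 7, 8, 6]
Step 2: Midrank |d_i| (ties get averaged ranks).
ranks: |1|->1, |7|->6, |5|->2.5, |7|->6, |5|->2.5, |7|->6, |8|->8, |6|->4
Step 3: Attach original signs; sum ranks with positive sign and with negative sign.
W+ = 1 + 6 + 6 + 2.5 = 15.5
W- = 2.5 + 6 + 8 + 4 = 20.5
(Check: W+ + W- = 36 should equal n(n+1)/2 = 36.)
Step 4: Test statistic W = min(W+, W-) = 15.5.
Step 5: Ties in |d|, so use the tie-corrected normal approximation.
        E[W] = n(n+1)/4 = 8*9/4 = 18.
        Tie groups: |d|=5 (t=2), |d|=7 (t=3); sum(t^3 - t) = 30.
        Var[W] = n(n+1)(2n+1)/24 - sum(t^3-t)/48 = 1224/24 - 30/48 = 50.375.
        z = (W - E[W]) / sqrt(Var[W]) = (15.5 - 18) / 7.0975 = -0.3522.
        Two-sided p = 2*Phi(z) = 0.724662.
Step 6: alpha = 0.1. fail to reject H0.

W+ = 15.5, W- = 20.5, W = min = 15.5, p = 0.724662, fail to reject H0.


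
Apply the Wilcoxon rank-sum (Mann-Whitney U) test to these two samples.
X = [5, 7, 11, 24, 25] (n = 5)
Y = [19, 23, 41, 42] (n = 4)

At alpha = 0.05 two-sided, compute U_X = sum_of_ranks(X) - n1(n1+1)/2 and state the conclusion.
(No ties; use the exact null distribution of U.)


Step 1: Combine and sort all 9 observations; assign midranks.
sorted (value, group): (5,X), (7,X), (11,X), (19,Y), (23,Y), (24,X), (25,X), (41,Y), (42,Y)
ranks: 5->1, 7->2, 11->3, 19->4, 23->5, 24->6, 25->7, 41->8, 42->9
Step 2: Rank sum for X: R1 = 1 + 2 + 3 + 6 + 7 = 19.
Step 3: U_X = R1 - n1(n1+1)/2 = 19 - 5*6/2 = 19 - 15 = 4.
       U_Y = n1*n2 - U_X = 20 - 4 = 16.
Step 4: No ties, so the exact null distribution of U (based on enumerating the C(9,5) = 126 equally likely rank assignments) gives the two-sided p-value.
Step 5: p-value = 0.190476; compare to alpha = 0.05. fail to reject H0.

U_X = 4, p = 0.190476, fail to reject H0 at alpha = 0.05.


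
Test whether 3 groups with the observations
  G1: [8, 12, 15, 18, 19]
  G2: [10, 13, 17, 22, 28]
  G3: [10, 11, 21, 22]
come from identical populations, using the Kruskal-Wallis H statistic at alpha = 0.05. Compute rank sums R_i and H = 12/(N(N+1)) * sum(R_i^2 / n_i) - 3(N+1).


Step 1: Combine all N = 14 observations and assign midranks.
sorted (value, group, rank): (8,G1,1), (10,G2,2.5), (10,G3,2.5), (11,G3,4), (12,G1,5), (13,G2,6), (15,G1,7), (17,G2,8), (18,G1,9), (19,G1,10), (21,G3,11), (22,G2,12.5), (22,G3,12.5), (28,G2,14)
Step 2: Sum ranks within each group.
R_1 = 32 (n_1 = 5)
R_2 = 43 (n_2 = 5)
R_3 = 30 (n_3 = 4)
Step 3: H = 12/(N(N+1)) * sum(R_i^2/n_i) - 3(N+1)
     = 12/(14*15) * (32^2/5 + 43^2/5 + 30^2/4) - 3*15
     = 0.057143 * 799.6 - 45
     = 0.691429.
Step 4: Ties present; correction factor C = 1 - 12/(14^3 - 14) = 0.995604. Corrected H = 0.691429 / 0.995604 = 0.694481.
Step 5: Under H0, H ~ chi^2(2); p-value = 0.706635.
Step 6: alpha = 0.05. fail to reject H0.

H = 0.6945, df = 2, p = 0.706635, fail to reject H0.


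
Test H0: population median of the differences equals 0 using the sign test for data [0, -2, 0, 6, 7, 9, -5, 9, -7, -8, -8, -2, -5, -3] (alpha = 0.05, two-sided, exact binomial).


Step 1: Discard zero differences. Original n = 14; n_eff = number of nonzero differences = 12.
Nonzero differences (with sign): -2, +6, +7, +9, -5, +9, -7, -8, -8, -2, -5, -3
Step 2: Count signs: positive = 4, negative = 8.
Step 3: Under H0: P(positive) = 0.5, so the number of positives S ~ Bin(12, 0.5).
Step 4: Two-sided exact p-value = sum of Bin(12,0.5) probabilities at or below the observed probability = 0.387695.
Step 5: alpha = 0.05. fail to reject H0.

n_eff = 12, pos = 4, neg = 8, p = 0.387695, fail to reject H0.


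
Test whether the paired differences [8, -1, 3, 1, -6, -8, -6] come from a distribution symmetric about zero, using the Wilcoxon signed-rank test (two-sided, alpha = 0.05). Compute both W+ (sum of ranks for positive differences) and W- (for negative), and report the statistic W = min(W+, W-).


Step 1: Drop any zero differences (none here) and take |d_i|.
|d| = [8, 1, 3, 1, 6, 8, 6]
Step 2: Midrank |d_i| (ties get averaged ranks).
ranks: |8|->6.5, |1|->1.5, |3|->3, |1|->1.5, |6|->4.5, |8|->6.5, |6|->4.5
Step 3: Attach original signs; sum ranks with positive sign and with negative sign.
W+ = 6.5 + 3 + 1.5 = 11
W- = 1.5 + 4.5 + 6.5 + 4.5 = 17
(Check: W+ + W- = 28 should equal n(n+1)/2 = 28.)
Step 4: Test statistic W = min(W+, W-) = 11.
Step 5: Ties in |d|, so use the tie-corrected normal approximation.
        E[W] = n(n+1)/4 = 7*8/4 = 14.
        Tie groups: |d|=1 (t=2), |d|=6 (t=2), |d|=8 (t=2); sum(t^3 - t) = 18.
        Var[W] = n(n+1)(2n+1)/24 - sum(t^3-t)/48 = 840/24 - 18/48 = 34.625.
        z = (W - E[W]) / sqrt(Var[W]) = (11 - 14) / 5.8843 = -0.5098.
        Two-sided p = 2*Phi(z) = 0.610170.
Step 6: alpha = 0.05. fail to reject H0.

W+ = 11, W- = 17, W = min = 11, p = 0.610170, fail to reject H0.


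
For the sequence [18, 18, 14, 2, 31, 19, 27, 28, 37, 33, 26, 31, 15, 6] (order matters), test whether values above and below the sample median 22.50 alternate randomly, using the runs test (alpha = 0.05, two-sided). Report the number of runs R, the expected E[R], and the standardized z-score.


Step 1: Compute median = 22.50; label A = above, B = below.
Labels in order: BBBBABAAAAAABB  (n_A = 7, n_B = 7)
Step 2: Count runs R = 5.
Step 3: Under H0 (random ordering), E[R] = 2*n_A*n_B/(n_A+n_B) + 1 = 2*7*7/14 + 1 = 8.0000.
        Var[R] = 2*n_A*n_B*(2*n_A*n_B - n_A - n_B) / ((n_A+n_B)^2 * (n_A+n_B-1)) = 8232/2548 = 3.2308.
        SD[R] = 1.7974.
Step 4: Continuity-corrected z = (R + 0.5 - E[R]) / SD[R] = (5 + 0.5 - 8.0000) / 1.7974 = -1.3909.
Step 5: Two-sided p-value via normal approximation = 2*(1 - Phi(|z|)) = 0.164264.
Step 6: alpha = 0.05. fail to reject H0.

R = 5, z = -1.3909, p = 0.164264, fail to reject H0.


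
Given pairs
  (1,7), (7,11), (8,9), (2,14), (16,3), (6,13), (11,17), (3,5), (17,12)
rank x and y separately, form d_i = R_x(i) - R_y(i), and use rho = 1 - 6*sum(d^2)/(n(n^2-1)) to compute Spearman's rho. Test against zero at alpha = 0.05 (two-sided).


Step 1: Rank x and y separately (midranks; no ties here).
rank(x): 1->1, 7->5, 8->6, 2->2, 16->8, 6->4, 11->7, 3->3, 17->9
rank(y): 7->3, 11->5, 9->4, 14->8, 3->1, 13->7, 17->9, 5->2, 12->6
Step 2: d_i = R_x(i) - R_y(i); compute d_i^2.
  (1-3)^2=4, (5-5)^2=0, (6-4)^2=4, (2-8)^2=36, (8-1)^2=49, (4-7)^2=9, (7-9)^2=4, (3-2)^2=1, (9-6)^2=9
sum(d^2) = 116.
Step 3: rho = 1 - 6*116 / (9*(9^2 - 1)) = 1 - 696/720 = 0.033333.
Step 4: Under H0, t = rho * sqrt((n-2)/(1-rho^2)) = 0.0882 ~ t(7).
Step 5: Two-sided p-value from the t-distribution with 7 df = 0.932157.
Step 6: alpha = 0.05. fail to reject H0.

rho = 0.0333, p = 0.932157, fail to reject H0 at alpha = 0.05.


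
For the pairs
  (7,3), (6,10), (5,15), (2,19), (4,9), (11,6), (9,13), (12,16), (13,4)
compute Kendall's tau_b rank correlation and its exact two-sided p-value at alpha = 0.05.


Step 1: Enumerate the 36 unordered pairs (i,j) with i<j and classify each by sign(x_j-x_i) * sign(y_j-y_i).
  (1,2):dx=-1,dy=+7->D; (1,3):dx=-2,dy=+12->D; (1,4):dx=-5,dy=+16->D; (1,5):dx=-3,dy=+6->D
  (1,6):dx=+4,dy=+3->C; (1,7):dx=+2,dy=+10->C; (1,8):dx=+5,dy=+13->C; (1,9):dx=+6,dy=+1->C
  (2,3):dx=-1,dy=+5->D; (2,4):dx=-4,dy=+9->D; (2,5):dx=-2,dy=-1->C; (2,6):dx=+5,dy=-4->D
  (2,7):dx=+3,dy=+3->C; (2,8):dx=+6,dy=+6->C; (2,9):dx=+7,dy=-6->D; (3,4):dx=-3,dy=+4->D
  (3,5):dx=-1,dy=-6->C; (3,6):dx=+6,dy=-9->D; (3,7):dx=+4,dy=-2->D; (3,8):dx=+7,dy=+1->C
  (3,9):dx=+8,dy=-11->D; (4,5):dx=+2,dy=-10->D; (4,6):dx=+9,dy=-13->D; (4,7):dx=+7,dy=-6->D
  (4,8):dx=+10,dy=-3->D; (4,9):dx=+11,dy=-15->D; (5,6):dx=+7,dy=-3->D; (5,7):dx=+5,dy=+4->C
  (5,8):dx=+8,dy=+7->C; (5,9):dx=+9,dy=-5->D; (6,7):dx=-2,dy=+7->D; (6,8):dx=+1,dy=+10->C
  (6,9):dx=+2,dy=-2->D; (7,8):dx=+3,dy=+3->C; (7,9):dx=+4,dy=-9->D; (8,9):dx=+1,dy=-12->D
Step 2: C = 13, D = 23, total pairs = 36.
Step 3: tau = (C - D)/(n(n-1)/2) = (13 - 23)/36 = -0.277778.
Step 4: Exact two-sided p-value (enumerate n! = 362880 permutations of y under H0): p = 0.358488.
Step 5: alpha = 0.05. fail to reject H0.

tau_b = -0.2778 (C=13, D=23), p = 0.358488, fail to reject H0.


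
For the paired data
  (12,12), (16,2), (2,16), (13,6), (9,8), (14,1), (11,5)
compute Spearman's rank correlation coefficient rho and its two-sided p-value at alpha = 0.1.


Step 1: Rank x and y separately (midranks; no ties here).
rank(x): 12->4, 16->7, 2->1, 13->5, 9->2, 14->6, 11->3
rank(y): 12->6, 2->2, 16->7, 6->4, 8->5, 1->1, 5->3
Step 2: d_i = R_x(i) - R_y(i); compute d_i^2.
  (4-6)^2=4, (7-2)^2=25, (1-7)^2=36, (5-4)^2=1, (2-5)^2=9, (6-1)^2=25, (3-3)^2=0
sum(d^2) = 100.
Step 3: rho = 1 - 6*100 / (7*(7^2 - 1)) = 1 - 600/336 = -0.785714.
Step 4: Under H0, t = rho * sqrt((n-2)/(1-rho^2)) = -2.8402 ~ t(5).
Step 5: Two-sided p-value from the t-distribution with 5 df = 0.036238.
Step 6: alpha = 0.1. reject H0.

rho = -0.7857, p = 0.036238, reject H0 at alpha = 0.1.


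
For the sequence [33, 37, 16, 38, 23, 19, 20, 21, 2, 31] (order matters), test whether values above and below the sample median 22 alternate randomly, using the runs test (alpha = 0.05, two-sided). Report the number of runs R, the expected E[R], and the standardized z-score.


Step 1: Compute median = 22; label A = above, B = below.
Labels in order: AABAABBBBA  (n_A = 5, n_B = 5)
Step 2: Count runs R = 5.
Step 3: Under H0 (random ordering), E[R] = 2*n_A*n_B/(n_A+n_B) + 1 = 2*5*5/10 + 1 = 6.0000.
        Var[R] = 2*n_A*n_B*(2*n_A*n_B - n_A - n_B) / ((n_A+n_B)^2 * (n_A+n_B-1)) = 2000/900 = 2.2222.
        SD[R] = 1.4907.
Step 4: Continuity-corrected z = (R + 0.5 - E[R]) / SD[R] = (5 + 0.5 - 6.0000) / 1.4907 = -0.3354.
Step 5: Two-sided p-value via normal approximation = 2*(1 - Phi(|z|)) = 0.737316.
Step 6: alpha = 0.05. fail to reject H0.

R = 5, z = -0.3354, p = 0.737316, fail to reject H0.


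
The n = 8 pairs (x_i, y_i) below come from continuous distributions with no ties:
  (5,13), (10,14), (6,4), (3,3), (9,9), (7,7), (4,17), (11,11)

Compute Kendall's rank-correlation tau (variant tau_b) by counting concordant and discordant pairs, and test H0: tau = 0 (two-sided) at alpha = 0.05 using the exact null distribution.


Step 1: Enumerate the 28 unordered pairs (i,j) with i<j and classify each by sign(x_j-x_i) * sign(y_j-y_i).
  (1,2):dx=+5,dy=+1->C; (1,3):dx=+1,dy=-9->D; (1,4):dx=-2,dy=-10->C; (1,5):dx=+4,dy=-4->D
  (1,6):dx=+2,dy=-6->D; (1,7):dx=-1,dy=+4->D; (1,8):dx=+6,dy=-2->D; (2,3):dx=-4,dy=-10->C
  (2,4):dx=-7,dy=-11->C; (2,5):dx=-1,dy=-5->C; (2,6):dx=-3,dy=-7->C; (2,7):dx=-6,dy=+3->D
  (2,8):dx=+1,dy=-3->D; (3,4):dx=-3,dy=-1->C; (3,5):dx=+3,dy=+5->C; (3,6):dx=+1,dy=+3->C
  (3,7):dx=-2,dy=+13->D; (3,8):dx=+5,dy=+7->C; (4,5):dx=+6,dy=+6->C; (4,6):dx=+4,dy=+4->C
  (4,7):dx=+1,dy=+14->C; (4,8):dx=+8,dy=+8->C; (5,6):dx=-2,dy=-2->C; (5,7):dx=-5,dy=+8->D
  (5,8):dx=+2,dy=+2->C; (6,7):dx=-3,dy=+10->D; (6,8):dx=+4,dy=+4->C; (7,8):dx=+7,dy=-6->D
Step 2: C = 17, D = 11, total pairs = 28.
Step 3: tau = (C - D)/(n(n-1)/2) = (17 - 11)/28 = 0.214286.
Step 4: Exact two-sided p-value (enumerate n! = 40320 permutations of y under H0): p = 0.548413.
Step 5: alpha = 0.05. fail to reject H0.

tau_b = 0.2143 (C=17, D=11), p = 0.548413, fail to reject H0.


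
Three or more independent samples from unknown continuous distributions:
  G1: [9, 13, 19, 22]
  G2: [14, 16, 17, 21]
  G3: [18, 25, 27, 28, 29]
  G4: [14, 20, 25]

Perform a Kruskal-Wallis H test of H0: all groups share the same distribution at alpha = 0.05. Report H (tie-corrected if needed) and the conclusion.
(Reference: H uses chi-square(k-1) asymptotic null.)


Step 1: Combine all N = 16 observations and assign midranks.
sorted (value, group, rank): (9,G1,1), (13,G1,2), (14,G2,3.5), (14,G4,3.5), (16,G2,5), (17,G2,6), (18,G3,7), (19,G1,8), (20,G4,9), (21,G2,10), (22,G1,11), (25,G3,12.5), (25,G4,12.5), (27,G3,14), (28,G3,15), (29,G3,16)
Step 2: Sum ranks within each group.
R_1 = 22 (n_1 = 4)
R_2 = 24.5 (n_2 = 4)
R_3 = 64.5 (n_3 = 5)
R_4 = 25 (n_4 = 3)
Step 3: H = 12/(N(N+1)) * sum(R_i^2/n_i) - 3(N+1)
     = 12/(16*17) * (22^2/4 + 24.5^2/4 + 64.5^2/5 + 25^2/3) - 3*17
     = 0.044118 * 1311.45 - 51
     = 6.857904.
Step 4: Ties present; correction factor C = 1 - 12/(16^3 - 16) = 0.997059. Corrected H = 6.857904 / 0.997059 = 6.878134.
Step 5: Under H0, H ~ chi^2(3); p-value = 0.075885.
Step 6: alpha = 0.05. fail to reject H0.

H = 6.8781, df = 3, p = 0.075885, fail to reject H0.


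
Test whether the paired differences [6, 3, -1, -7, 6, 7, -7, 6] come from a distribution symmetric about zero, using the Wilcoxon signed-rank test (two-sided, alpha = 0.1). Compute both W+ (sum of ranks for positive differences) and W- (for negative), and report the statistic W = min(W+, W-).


Step 1: Drop any zero differences (none here) and take |d_i|.
|d| = [6, 3, 1, 7, 6, 7, 7, 6]
Step 2: Midrank |d_i| (ties get averaged ranks).
ranks: |6|->4, |3|->2, |1|->1, |7|->7, |6|->4, |7|->7, |7|->7, |6|->4
Step 3: Attach original signs; sum ranks with positive sign and with negative sign.
W+ = 4 + 2 + 4 + 7 + 4 = 21
W- = 1 + 7 + 7 = 15
(Check: W+ + W- = 36 should equal n(n+1)/2 = 36.)
Step 4: Test statistic W = min(W+, W-) = 15.
Step 5: Ties in |d|, so use the tie-corrected normal approximation.
        E[W] = n(n+1)/4 = 8*9/4 = 18.
        Tie groups: |d|=6 (t=3), |d|=7 (t=3); sum(t^3 - t) = 48.
        Var[W] = n(n+1)(2n+1)/24 - sum(t^3-t)/48 = 1224/24 - 48/48 = 50.
        z = (W - E[W]) / sqrt(Var[W]) = (15 - 18) / 7.0711 = -0.4243.
        Two-sided p = 2*Phi(z) = 0.671373.
Step 6: alpha = 0.1. fail to reject H0.

W+ = 21, W- = 15, W = min = 15, p = 0.671373, fail to reject H0.


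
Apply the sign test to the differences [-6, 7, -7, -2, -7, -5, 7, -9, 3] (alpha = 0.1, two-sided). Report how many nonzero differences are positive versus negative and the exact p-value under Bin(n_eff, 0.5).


Step 1: Discard zero differences. Original n = 9; n_eff = number of nonzero differences = 9.
Nonzero differences (with sign): -6, +7, -7, -2, -7, -5, +7, -9, +3
Step 2: Count signs: positive = 3, negative = 6.
Step 3: Under H0: P(positive) = 0.5, so the number of positives S ~ Bin(9, 0.5).
Step 4: Two-sided exact p-value = sum of Bin(9,0.5) probabilities at or below the observed probability = 0.507812.
Step 5: alpha = 0.1. fail to reject H0.

n_eff = 9, pos = 3, neg = 6, p = 0.507812, fail to reject H0.


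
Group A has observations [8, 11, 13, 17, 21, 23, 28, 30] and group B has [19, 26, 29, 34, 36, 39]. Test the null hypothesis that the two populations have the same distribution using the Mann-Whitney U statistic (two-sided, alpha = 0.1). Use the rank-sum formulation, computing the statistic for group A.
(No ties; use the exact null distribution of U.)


Step 1: Combine and sort all 14 observations; assign midranks.
sorted (value, group): (8,X), (11,X), (13,X), (17,X), (19,Y), (21,X), (23,X), (26,Y), (28,X), (29,Y), (30,X), (34,Y), (36,Y), (39,Y)
ranks: 8->1, 11->2, 13->3, 17->4, 19->5, 21->6, 23->7, 26->8, 28->9, 29->10, 30->11, 34->12, 36->13, 39->14
Step 2: Rank sum for X: R1 = 1 + 2 + 3 + 4 + 6 + 7 + 9 + 11 = 43.
Step 3: U_X = R1 - n1(n1+1)/2 = 43 - 8*9/2 = 43 - 36 = 7.
       U_Y = n1*n2 - U_X = 48 - 7 = 41.
Step 4: No ties, so the exact null distribution of U (based on enumerating the C(14,8) = 3003 equally likely rank assignments) gives the two-sided p-value.
Step 5: p-value = 0.029304; compare to alpha = 0.1. reject H0.

U_X = 7, p = 0.029304, reject H0 at alpha = 0.1.


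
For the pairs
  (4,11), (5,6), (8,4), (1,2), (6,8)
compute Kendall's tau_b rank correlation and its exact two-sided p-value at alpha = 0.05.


Step 1: Enumerate the 10 unordered pairs (i,j) with i<j and classify each by sign(x_j-x_i) * sign(y_j-y_i).
  (1,2):dx=+1,dy=-5->D; (1,3):dx=+4,dy=-7->D; (1,4):dx=-3,dy=-9->C; (1,5):dx=+2,dy=-3->D
  (2,3):dx=+3,dy=-2->D; (2,4):dx=-4,dy=-4->C; (2,5):dx=+1,dy=+2->C; (3,4):dx=-7,dy=-2->C
  (3,5):dx=-2,dy=+4->D; (4,5):dx=+5,dy=+6->C
Step 2: C = 5, D = 5, total pairs = 10.
Step 3: tau = (C - D)/(n(n-1)/2) = (5 - 5)/10 = 0.000000.
Step 4: Exact two-sided p-value (enumerate n! = 120 permutations of y under H0): p = 1.000000.
Step 5: alpha = 0.05. fail to reject H0.

tau_b = 0.0000 (C=5, D=5), p = 1.000000, fail to reject H0.


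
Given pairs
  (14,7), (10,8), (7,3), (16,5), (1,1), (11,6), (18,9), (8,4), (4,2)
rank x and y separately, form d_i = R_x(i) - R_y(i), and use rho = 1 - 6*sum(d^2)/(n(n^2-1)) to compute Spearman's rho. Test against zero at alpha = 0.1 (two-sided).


Step 1: Rank x and y separately (midranks; no ties here).
rank(x): 14->7, 10->5, 7->3, 16->8, 1->1, 11->6, 18->9, 8->4, 4->2
rank(y): 7->7, 8->8, 3->3, 5->5, 1->1, 6->6, 9->9, 4->4, 2->2
Step 2: d_i = R_x(i) - R_y(i); compute d_i^2.
  (7-7)^2=0, (5-8)^2=9, (3-3)^2=0, (8-5)^2=9, (1-1)^2=0, (6-6)^2=0, (9-9)^2=0, (4-4)^2=0, (2-2)^2=0
sum(d^2) = 18.
Step 3: rho = 1 - 6*18 / (9*(9^2 - 1)) = 1 - 108/720 = 0.850000.
Step 4: Under H0, t = rho * sqrt((n-2)/(1-rho^2)) = 4.2691 ~ t(7).
Step 5: Two-sided p-value from the t-distribution with 7 df = 0.003705.
Step 6: alpha = 0.1. reject H0.

rho = 0.8500, p = 0.003705, reject H0 at alpha = 0.1.


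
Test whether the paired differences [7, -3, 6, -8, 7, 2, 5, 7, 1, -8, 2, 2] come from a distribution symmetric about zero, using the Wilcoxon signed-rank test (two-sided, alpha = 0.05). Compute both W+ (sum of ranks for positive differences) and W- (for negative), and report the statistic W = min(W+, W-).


Step 1: Drop any zero differences (none here) and take |d_i|.
|d| = [7, 3, 6, 8, 7, 2, 5, 7, 1, 8, 2, 2]
Step 2: Midrank |d_i| (ties get averaged ranks).
ranks: |7|->9, |3|->5, |6|->7, |8|->11.5, |7|->9, |2|->3, |5|->6, |7|->9, |1|->1, |8|->11.5, |2|->3, |2|->3
Step 3: Attach original signs; sum ranks with positive sign and with negative sign.
W+ = 9 + 7 + 9 + 3 + 6 + 9 + 1 + 3 + 3 = 50
W- = 5 + 11.5 + 11.5 = 28
(Check: W+ + W- = 78 should equal n(n+1)/2 = 78.)
Step 4: Test statistic W = min(W+, W-) = 28.
Step 5: Ties in |d|, so use the tie-corrected normal approximation.
        E[W] = n(n+1)/4 = 12*13/4 = 39.
        Tie groups: |d|=2 (t=3), |d|=7 (t=3), |d|=8 (t=2); sum(t^3 - t) = 54.
        Var[W] = n(n+1)(2n+1)/24 - sum(t^3-t)/48 = 3900/24 - 54/48 = 161.375.
        z = (W - E[W]) / sqrt(Var[W]) = (28 - 39) / 12.7033 = -0.8659.
        Two-sided p = 2*Phi(z) = 0.386538.
Step 6: alpha = 0.05. fail to reject H0.

W+ = 50, W- = 28, W = min = 28, p = 0.386538, fail to reject H0.


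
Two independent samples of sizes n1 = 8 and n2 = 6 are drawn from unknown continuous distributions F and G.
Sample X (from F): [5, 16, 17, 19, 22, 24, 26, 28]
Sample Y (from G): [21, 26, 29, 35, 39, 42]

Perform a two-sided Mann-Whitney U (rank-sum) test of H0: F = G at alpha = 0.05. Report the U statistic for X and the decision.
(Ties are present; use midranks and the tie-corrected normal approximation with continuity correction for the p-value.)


Step 1: Combine and sort all 14 observations; assign midranks.
sorted (value, group): (5,X), (16,X), (17,X), (19,X), (21,Y), (22,X), (24,X), (26,X), (26,Y), (28,X), (29,Y), (35,Y), (39,Y), (42,Y)
ranks: 5->1, 16->2, 17->3, 19->4, 21->5, 22->6, 24->7, 26->8.5, 26->8.5, 28->10, 29->11, 35->12, 39->13, 42->14
Step 2: Rank sum for X: R1 = 1 + 2 + 3 + 4 + 6 + 7 + 8.5 + 10 = 41.5.
Step 3: U_X = R1 - n1(n1+1)/2 = 41.5 - 8*9/2 = 41.5 - 36 = 5.5.
       U_Y = n1*n2 - U_X = 48 - 5.5 = 42.5.
Step 4: Ties are present, so use the tie-corrected normal approximation (with continuity correction) for the p-value.
Step 5: p-value = 0.020000; compare to alpha = 0.05. reject H0.

U_X = 5.5, p = 0.020000, reject H0 at alpha = 0.05.


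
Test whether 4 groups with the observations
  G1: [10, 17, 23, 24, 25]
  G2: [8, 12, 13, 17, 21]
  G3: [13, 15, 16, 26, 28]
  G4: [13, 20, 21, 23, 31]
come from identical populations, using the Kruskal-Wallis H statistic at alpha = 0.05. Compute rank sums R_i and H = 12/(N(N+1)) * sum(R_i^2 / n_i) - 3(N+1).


Step 1: Combine all N = 20 observations and assign midranks.
sorted (value, group, rank): (8,G2,1), (10,G1,2), (12,G2,3), (13,G2,5), (13,G3,5), (13,G4,5), (15,G3,7), (16,G3,8), (17,G1,9.5), (17,G2,9.5), (20,G4,11), (21,G2,12.5), (21,G4,12.5), (23,G1,14.5), (23,G4,14.5), (24,G1,16), (25,G1,17), (26,G3,18), (28,G3,19), (31,G4,20)
Step 2: Sum ranks within each group.
R_1 = 59 (n_1 = 5)
R_2 = 31 (n_2 = 5)
R_3 = 57 (n_3 = 5)
R_4 = 63 (n_4 = 5)
Step 3: H = 12/(N(N+1)) * sum(R_i^2/n_i) - 3(N+1)
     = 12/(20*21) * (59^2/5 + 31^2/5 + 57^2/5 + 63^2/5) - 3*21
     = 0.028571 * 2332 - 63
     = 3.628571.
Step 4: Ties present; correction factor C = 1 - 42/(20^3 - 20) = 0.994737. Corrected H = 3.628571 / 0.994737 = 3.647770.
Step 5: Under H0, H ~ chi^2(3); p-value = 0.302096.
Step 6: alpha = 0.05. fail to reject H0.

H = 3.6478, df = 3, p = 0.302096, fail to reject H0.
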